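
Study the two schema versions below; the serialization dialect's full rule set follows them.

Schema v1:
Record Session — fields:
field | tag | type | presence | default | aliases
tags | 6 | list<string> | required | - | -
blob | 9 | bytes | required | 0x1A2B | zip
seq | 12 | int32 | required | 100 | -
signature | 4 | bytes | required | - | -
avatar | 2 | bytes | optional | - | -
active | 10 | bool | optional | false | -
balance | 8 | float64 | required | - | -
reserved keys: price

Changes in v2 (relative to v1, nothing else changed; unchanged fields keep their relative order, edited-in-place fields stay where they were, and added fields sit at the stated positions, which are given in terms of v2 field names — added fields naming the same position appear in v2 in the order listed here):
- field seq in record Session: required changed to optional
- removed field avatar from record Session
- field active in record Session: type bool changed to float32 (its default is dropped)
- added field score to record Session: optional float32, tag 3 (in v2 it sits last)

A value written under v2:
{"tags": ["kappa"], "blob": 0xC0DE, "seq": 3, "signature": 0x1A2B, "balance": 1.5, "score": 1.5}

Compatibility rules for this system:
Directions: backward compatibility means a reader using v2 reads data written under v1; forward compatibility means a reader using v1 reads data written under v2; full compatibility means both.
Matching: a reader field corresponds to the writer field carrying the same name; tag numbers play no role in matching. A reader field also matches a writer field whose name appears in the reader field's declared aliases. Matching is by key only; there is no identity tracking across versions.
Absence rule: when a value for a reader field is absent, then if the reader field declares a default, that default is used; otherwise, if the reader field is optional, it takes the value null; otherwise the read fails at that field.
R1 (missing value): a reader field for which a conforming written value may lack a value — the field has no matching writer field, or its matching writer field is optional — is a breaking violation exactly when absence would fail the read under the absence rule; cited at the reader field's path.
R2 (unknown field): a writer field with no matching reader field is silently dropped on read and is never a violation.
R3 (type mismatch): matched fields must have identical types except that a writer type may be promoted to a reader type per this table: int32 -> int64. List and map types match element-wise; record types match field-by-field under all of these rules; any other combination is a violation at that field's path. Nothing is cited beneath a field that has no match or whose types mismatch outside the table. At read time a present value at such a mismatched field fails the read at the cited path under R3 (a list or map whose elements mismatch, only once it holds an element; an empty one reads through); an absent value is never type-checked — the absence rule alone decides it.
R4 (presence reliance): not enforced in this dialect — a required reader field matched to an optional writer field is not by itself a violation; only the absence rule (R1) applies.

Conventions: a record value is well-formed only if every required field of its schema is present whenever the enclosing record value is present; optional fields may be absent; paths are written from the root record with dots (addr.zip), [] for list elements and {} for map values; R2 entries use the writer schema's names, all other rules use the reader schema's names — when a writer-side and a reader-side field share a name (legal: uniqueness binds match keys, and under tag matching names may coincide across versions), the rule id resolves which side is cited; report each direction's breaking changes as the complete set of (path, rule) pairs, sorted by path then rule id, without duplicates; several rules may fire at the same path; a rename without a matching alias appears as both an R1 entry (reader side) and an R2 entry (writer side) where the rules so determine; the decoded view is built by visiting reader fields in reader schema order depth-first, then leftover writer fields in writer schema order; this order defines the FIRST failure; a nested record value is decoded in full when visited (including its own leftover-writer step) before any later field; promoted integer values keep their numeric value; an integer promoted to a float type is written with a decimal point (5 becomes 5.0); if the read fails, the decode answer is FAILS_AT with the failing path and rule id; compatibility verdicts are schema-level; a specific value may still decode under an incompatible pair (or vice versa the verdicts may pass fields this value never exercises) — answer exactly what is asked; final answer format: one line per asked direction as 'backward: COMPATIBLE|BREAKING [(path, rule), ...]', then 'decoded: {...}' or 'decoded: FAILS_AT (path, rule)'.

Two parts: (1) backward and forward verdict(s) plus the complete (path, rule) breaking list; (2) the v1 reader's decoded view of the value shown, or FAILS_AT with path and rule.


backward: BREAKING [(active, R3)]; forward: BREAKING [(active, R3)]; decoded: {"tags": ["kappa"], "blob": 0xC0DE, "seq": 3, "signature": 0x1A2B, "avatar": null, "active": false, "balance": 1.5}

the writer's type comes first in each Session pair
backward for Session (reader v2, writer v1):
  list<string> -> list<string>, writer required: tags aligns to tags
  bytes -> bytes, writer required: blob aligns to blob
  int32 -> int32, writer required: seq aligns to seq
  bytes -> bytes, writer required: signature aligns to signature
  bool -> float32, writer optional: active aligns to active
  float64 -> float64, writer required: balance aligns to balance
  score: no writer match
  writer avatar: unknown to reader
  rule R3 violated at active
  => 1 violation(s): backward is BREAKING for Session
forward for Session (reader v1, writer v2):
  list<string> -> list<string>, writer required: tags aligns to tags
  bytes -> bytes, writer required: blob aligns to blob
  int32 -> int32, writer optional: seq aligns to seq
  bytes -> bytes, writer required: signature aligns to signature
  avatar: no writer match
  float32 -> bool, writer optional: active aligns to active
  float64 -> float64, writer required: balance aligns to balance
  writer score: unknown to reader
  rule R3 violated at active
  => 1 violation(s): forward is BREAKING for Session
decode (reader v1):
  tags := ["kappa"]
  blob := 0xC0DE
  seq := 3
  signature := 0x1A2B
  avatar := null (missing; optional => null)
  active := false (missing; default applied)
  balance := 1.5
  writer score: no reader field; dropped
  => decoded: {"tags": ["kappa"], "blob": 0xC0DE, "seq": 3, "signature": 0x1A2B, "avatar": null, "active": false, "balance": 1.5}


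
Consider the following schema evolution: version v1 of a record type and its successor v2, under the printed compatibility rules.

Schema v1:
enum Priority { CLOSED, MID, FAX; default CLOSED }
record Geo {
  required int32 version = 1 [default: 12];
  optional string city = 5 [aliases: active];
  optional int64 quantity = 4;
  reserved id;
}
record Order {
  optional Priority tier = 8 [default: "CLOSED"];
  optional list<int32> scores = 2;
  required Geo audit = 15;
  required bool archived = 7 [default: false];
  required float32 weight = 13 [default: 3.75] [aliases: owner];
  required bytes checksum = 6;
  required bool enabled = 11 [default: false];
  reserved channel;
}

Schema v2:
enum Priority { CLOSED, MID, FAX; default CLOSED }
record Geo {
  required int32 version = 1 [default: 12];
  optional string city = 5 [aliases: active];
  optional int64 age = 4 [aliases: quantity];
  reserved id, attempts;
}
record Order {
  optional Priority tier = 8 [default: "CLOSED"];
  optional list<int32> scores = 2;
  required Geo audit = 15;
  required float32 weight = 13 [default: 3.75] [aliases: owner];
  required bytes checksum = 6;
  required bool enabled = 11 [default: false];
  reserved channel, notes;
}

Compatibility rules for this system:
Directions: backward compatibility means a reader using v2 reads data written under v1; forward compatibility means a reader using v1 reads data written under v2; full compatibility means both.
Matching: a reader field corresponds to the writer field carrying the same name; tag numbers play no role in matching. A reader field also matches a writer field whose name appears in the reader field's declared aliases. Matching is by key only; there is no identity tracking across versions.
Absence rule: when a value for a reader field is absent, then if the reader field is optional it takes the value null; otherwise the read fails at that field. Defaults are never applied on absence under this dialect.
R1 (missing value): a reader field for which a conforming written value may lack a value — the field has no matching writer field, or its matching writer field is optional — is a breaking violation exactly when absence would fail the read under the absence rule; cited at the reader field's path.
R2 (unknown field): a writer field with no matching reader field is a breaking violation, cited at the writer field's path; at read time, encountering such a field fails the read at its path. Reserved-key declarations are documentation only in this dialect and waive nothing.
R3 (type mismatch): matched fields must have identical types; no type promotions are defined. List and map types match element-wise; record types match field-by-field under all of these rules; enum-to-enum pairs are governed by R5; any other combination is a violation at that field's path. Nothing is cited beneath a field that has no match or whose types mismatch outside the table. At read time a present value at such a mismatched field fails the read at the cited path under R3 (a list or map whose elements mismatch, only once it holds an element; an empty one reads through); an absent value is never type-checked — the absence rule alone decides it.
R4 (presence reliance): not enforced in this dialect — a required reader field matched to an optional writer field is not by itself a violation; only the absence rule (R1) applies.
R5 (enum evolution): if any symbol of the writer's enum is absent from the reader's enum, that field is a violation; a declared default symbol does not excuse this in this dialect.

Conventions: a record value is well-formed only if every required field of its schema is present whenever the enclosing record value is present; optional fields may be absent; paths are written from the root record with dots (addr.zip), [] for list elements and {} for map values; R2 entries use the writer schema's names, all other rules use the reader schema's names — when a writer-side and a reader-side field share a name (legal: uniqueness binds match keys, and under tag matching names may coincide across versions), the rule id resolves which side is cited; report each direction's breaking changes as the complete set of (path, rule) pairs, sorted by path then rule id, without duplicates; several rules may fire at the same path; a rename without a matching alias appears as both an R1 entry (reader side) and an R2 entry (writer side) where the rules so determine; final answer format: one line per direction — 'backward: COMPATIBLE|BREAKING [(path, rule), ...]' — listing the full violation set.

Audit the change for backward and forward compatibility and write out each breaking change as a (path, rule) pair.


in Order below, arrows point writer -> reader
checking backward for Order: reader v2 against writer v1:
  tier: Priority -> Priority, writer optional; from tier
  scores: list<int32> -> list<int32>, writer optional; from scores
  audit: Geo -> Geo, writer required; from audit
  weight: float32 -> float32, writer required; from weight
  checksum: bytes -> bytes, writer required; from checksum
  enabled: bool -> bool, writer required; from enabled
  writer field archived has no reader counterpart
  audit.version: int32 -> int32, writer required; from audit.version
  audit.city: string -> string, writer optional; from audit.city
  audit.age: int64 -> int64, writer optional; from audit.quantity
  breaking: (archived, R2)
  backward on Order therefore BREAKING (1)
checking forward for Order: reader v1 against writer v2:
  tier: Priority -> Priority, writer optional; from tier
  scores: list<int32> -> list<int32>, writer optional; from scores
  audit: Geo -> Geo, writer required; from audit
  archived: no writer-side match
  weight: float32 -> float32, writer required; from weight
  checksum: bytes -> bytes, writer required; from checksum
  enabled: bool -> bool, writer required; from enabled
  audit.version: int32 -> int32, writer required; from audit.version
  audit.city: string -> string, writer optional; from audit.city
  audit.quantity: no writer-side match
  writer field audit.age has no reader counterpart
  breaking: (archived, R1)
  breaking: (audit.age, R2)
  forward on Order therefore BREAKING (2)

backward: BREAKING [(archived, R2)]; forward: BREAKING [(archived, R1), (audit.age, R2)]


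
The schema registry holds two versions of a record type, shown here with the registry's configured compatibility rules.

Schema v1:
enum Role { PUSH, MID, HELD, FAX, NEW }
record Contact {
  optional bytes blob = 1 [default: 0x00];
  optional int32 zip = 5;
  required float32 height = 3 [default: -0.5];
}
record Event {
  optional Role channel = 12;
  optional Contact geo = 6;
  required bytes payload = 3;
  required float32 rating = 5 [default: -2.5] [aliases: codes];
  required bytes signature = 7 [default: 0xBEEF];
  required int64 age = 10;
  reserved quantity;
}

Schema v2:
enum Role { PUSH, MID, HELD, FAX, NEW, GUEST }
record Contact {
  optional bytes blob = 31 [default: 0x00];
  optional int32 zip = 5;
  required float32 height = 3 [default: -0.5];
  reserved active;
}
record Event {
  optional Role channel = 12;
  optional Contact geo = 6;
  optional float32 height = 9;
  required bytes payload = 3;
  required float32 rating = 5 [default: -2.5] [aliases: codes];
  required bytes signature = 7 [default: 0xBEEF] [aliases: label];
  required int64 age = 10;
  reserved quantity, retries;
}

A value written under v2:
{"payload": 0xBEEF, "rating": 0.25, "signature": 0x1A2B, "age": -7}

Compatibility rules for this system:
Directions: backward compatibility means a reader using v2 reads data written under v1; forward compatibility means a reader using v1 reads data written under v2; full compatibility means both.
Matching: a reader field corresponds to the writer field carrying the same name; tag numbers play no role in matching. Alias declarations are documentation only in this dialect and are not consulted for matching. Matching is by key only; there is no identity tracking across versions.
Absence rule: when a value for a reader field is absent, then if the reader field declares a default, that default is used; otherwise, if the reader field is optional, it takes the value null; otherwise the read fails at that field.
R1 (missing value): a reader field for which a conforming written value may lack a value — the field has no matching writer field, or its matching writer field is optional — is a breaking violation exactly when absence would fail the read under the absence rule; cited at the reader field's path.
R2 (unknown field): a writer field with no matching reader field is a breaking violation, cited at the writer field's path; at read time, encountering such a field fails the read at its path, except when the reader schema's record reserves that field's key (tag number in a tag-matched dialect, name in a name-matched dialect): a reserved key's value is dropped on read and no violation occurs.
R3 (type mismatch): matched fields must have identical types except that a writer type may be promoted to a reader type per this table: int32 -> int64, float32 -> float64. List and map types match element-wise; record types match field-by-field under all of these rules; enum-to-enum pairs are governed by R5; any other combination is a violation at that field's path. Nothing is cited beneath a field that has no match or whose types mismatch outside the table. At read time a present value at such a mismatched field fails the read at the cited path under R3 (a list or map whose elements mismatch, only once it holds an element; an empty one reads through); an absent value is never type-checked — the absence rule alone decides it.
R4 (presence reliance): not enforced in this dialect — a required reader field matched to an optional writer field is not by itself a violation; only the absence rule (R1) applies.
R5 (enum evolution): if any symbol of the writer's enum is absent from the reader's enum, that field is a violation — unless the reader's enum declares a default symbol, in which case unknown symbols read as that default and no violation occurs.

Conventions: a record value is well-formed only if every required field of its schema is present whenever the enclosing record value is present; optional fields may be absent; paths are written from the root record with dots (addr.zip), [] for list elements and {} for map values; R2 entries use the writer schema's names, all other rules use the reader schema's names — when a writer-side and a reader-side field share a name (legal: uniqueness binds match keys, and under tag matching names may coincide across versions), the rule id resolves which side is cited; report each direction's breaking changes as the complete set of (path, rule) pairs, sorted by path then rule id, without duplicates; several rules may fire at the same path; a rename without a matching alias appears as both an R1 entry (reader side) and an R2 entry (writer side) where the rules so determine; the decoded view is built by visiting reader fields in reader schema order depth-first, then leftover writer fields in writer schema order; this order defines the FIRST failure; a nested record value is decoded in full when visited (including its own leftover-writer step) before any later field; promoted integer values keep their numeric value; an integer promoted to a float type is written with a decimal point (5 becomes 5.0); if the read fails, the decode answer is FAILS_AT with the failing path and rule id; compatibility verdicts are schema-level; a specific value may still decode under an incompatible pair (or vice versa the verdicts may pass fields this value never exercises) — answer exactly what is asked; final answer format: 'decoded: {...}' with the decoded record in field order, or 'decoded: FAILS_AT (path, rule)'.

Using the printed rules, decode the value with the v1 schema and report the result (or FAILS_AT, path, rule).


decoded: {"channel": null, "geo": null, "payload": 0xBEEF, "rating": 0.25, "signature": 0x1A2B, "age": -7}

in Event below, arrows point writer -> reader
decoding the Event value with the v1 reader:
  channel := null (absent, optional -> null)
  geo := null (absent, optional -> null)
  payload := 0xBEEF
  rating := 0.25
  signature := 0x1A2B
  age := -7
  => decoded: {"channel": null, "geo": null, "payload": 0xBEEF, "rating": 0.25, "signature": 0x1A2B, "age": -7}
remaining Event differences; none change what is asked:
  field blob in record Contact: tag 1 changed to 31 -> no rule fires on it and the decoded Event view is identical with or without it
  enum Role (field channel in record Event): symbol GUEST added -> shifts the Event verdicts, not this decode
  added field height to record Event: optional float32, tag 9 (in v2 it sits immediately before payload) -> shifts the Event verdicts, not this decode


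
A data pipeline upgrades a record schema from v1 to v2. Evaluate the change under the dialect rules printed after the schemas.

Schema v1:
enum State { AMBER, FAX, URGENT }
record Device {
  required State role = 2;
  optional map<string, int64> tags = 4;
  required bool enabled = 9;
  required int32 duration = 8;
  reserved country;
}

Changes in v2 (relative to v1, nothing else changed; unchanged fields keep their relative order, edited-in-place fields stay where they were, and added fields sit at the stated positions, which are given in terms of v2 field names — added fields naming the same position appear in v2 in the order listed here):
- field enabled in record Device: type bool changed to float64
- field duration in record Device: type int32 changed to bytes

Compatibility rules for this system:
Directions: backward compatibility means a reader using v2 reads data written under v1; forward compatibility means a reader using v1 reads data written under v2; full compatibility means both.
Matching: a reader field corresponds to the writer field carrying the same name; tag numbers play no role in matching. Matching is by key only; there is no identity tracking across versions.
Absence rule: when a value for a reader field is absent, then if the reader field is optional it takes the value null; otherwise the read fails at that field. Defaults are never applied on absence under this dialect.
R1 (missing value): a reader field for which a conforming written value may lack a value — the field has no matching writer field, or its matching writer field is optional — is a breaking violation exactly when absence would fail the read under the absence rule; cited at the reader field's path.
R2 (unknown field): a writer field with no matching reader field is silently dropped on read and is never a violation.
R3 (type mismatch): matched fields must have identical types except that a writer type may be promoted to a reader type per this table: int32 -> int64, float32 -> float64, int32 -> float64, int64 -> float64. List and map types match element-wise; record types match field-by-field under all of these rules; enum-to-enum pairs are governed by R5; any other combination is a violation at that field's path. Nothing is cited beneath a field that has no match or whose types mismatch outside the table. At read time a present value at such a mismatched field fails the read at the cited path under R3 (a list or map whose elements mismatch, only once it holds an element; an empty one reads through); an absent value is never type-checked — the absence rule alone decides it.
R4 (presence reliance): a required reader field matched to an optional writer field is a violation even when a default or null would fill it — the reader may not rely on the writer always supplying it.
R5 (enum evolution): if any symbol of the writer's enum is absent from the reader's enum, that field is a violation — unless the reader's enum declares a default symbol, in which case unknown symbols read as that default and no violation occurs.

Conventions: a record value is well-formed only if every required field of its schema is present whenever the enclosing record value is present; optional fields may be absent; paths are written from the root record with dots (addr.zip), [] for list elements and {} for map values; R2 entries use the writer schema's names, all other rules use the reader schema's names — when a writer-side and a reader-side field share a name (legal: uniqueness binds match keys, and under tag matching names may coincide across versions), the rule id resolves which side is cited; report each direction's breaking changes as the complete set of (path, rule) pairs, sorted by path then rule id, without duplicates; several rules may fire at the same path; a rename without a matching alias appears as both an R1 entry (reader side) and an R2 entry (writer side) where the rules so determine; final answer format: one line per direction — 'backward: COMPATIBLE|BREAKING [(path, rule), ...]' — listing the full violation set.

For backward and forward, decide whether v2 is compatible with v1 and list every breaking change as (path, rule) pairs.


the writer's type comes first in each Device pair
backward analysis of Device with v2 as reader and v1 as writer:
  State -> State, writer required: role aligns to role
  map<string, int64> -> map<string, int64>, writer optional: tags aligns to tags
  bool -> float64, writer required: enabled aligns to enabled
  int32 -> bytes, writer required: duration aligns to duration
  violation R3 at duration
  violation R3 at enabled
  => backward: BREAKING (2)
forward analysis of Device with v1 as reader and v2 as writer:
  State -> State, writer required: role aligns to role
  map<string, int64> -> map<string, int64>, writer optional: tags aligns to tags
  float64 -> bool, writer required: enabled aligns to enabled
  bytes -> int32, writer required: duration aligns to duration
  violation R3 at duration
  violation R3 at enabled
  => forward: BREAKING (2)

backward: BREAKING [(duration, R3), (enabled, R3)]; forward: BREAKING [(duration, R3), (enabled, R3)]


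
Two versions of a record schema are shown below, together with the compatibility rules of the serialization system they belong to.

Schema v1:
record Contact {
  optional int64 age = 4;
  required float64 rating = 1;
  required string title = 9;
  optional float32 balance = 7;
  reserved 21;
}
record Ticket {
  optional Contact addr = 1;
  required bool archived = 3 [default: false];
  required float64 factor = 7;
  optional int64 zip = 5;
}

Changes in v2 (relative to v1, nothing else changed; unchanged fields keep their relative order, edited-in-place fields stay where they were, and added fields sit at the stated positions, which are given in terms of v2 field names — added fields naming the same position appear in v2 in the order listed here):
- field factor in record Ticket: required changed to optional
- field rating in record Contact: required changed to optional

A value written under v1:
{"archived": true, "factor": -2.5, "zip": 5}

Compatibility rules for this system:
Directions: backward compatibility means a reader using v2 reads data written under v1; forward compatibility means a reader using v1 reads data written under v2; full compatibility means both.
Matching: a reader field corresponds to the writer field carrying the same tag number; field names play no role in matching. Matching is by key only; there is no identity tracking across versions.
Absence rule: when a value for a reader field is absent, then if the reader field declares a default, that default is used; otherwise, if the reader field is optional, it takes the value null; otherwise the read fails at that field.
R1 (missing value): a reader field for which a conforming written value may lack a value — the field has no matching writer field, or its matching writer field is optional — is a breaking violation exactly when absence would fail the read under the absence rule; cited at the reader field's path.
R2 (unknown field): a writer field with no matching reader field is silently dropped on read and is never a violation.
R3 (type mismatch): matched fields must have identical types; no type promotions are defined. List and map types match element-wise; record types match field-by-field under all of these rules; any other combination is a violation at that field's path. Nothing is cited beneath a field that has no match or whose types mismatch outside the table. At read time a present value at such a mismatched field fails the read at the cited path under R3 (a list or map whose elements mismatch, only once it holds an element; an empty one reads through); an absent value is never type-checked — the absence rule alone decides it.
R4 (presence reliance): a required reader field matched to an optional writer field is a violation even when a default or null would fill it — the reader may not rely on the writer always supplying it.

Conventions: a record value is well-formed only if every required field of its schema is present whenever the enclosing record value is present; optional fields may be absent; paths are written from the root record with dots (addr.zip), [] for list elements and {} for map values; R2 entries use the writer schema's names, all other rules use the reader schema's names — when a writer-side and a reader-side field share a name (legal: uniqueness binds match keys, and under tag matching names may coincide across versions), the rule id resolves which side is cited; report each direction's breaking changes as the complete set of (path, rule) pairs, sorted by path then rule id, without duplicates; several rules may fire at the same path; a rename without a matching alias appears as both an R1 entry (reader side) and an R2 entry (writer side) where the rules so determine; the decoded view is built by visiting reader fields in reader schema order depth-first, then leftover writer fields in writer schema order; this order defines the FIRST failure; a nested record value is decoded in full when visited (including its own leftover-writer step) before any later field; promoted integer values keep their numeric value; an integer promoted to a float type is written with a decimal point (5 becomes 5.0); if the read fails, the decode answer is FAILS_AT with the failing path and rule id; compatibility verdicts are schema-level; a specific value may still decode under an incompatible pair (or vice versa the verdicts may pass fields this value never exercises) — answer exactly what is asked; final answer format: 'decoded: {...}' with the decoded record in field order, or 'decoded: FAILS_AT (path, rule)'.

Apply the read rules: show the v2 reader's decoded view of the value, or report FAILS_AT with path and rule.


decoded: {"addr": null, "archived": true, "factor": -2.5, "zip": 5}

in Ticket below, arrows point writer -> reader
decoding the Ticket value with the v2 reader:
  addr := null (not supplied -> null)
  archived := true
  factor := -2.5
  zip := 5
  => decoded: {"addr": null, "archived": true, "factor": -2.5, "zip": 5}
checking off the Ticket differences that do not matter here:
  field factor in record Ticket: required changed to optional -> matters for Ticket compatibility verdicts, not for this value's decode
  field rating in record Contact: required changed to optional -> matters for Ticket compatibility verdicts, not for this value's decode


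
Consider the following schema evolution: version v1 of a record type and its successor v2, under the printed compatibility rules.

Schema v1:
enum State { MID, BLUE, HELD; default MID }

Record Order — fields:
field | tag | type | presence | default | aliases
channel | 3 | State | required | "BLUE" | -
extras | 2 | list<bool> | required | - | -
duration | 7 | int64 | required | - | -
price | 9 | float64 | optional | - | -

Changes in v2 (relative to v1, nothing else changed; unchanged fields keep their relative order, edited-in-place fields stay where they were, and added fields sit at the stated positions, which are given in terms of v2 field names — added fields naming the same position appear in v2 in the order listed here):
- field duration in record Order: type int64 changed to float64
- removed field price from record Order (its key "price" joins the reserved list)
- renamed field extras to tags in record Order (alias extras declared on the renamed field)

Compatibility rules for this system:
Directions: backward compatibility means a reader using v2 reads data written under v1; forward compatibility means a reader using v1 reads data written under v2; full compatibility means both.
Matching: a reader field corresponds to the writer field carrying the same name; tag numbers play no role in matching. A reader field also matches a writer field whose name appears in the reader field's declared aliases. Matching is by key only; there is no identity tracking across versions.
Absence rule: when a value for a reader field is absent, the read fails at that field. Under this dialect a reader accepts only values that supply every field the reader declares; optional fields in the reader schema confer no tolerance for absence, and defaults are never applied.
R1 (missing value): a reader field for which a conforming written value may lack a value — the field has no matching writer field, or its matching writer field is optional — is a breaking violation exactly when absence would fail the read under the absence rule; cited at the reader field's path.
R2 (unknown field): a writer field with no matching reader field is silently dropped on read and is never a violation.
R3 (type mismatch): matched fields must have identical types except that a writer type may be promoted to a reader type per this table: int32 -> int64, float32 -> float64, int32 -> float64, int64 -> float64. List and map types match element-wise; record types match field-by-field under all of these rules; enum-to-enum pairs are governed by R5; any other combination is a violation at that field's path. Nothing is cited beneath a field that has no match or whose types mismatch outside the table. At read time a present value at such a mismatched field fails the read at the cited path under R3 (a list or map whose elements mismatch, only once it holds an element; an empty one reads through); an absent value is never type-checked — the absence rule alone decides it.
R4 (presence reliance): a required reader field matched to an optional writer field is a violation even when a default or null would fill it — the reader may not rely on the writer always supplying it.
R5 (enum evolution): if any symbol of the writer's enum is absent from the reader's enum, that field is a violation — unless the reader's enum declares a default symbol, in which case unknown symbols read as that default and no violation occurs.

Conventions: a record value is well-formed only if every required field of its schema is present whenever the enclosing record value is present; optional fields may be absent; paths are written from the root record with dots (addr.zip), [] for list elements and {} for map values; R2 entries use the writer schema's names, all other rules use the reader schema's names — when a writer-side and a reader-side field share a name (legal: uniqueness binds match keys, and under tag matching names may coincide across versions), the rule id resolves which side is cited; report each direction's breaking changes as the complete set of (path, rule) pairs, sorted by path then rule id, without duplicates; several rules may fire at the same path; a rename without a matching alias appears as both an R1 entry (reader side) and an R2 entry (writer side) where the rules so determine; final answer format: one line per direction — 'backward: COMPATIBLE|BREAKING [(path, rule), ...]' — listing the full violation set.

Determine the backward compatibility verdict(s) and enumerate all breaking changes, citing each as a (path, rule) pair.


the writer's type comes first in each Order pair
backward pass over Order, reader schema v2, writer schema v1:
  channel: paired with writer channel (State -> State; writer required)
  tags: paired with writer extras (list<bool> -> list<bool>; writer required)
  duration: paired with writer duration (int64 -> float64; writer required)
  writer field price has no reader counterpart
  nothing fires on Order: backward is COMPATIBLE
the rest of the Order diff is inert for this question:
  field duration in record Order: type int64 changed to float64 -> its effect on Order is confined to the forward direction, not asked
  renamed field extras to tags in record Order (alias extras declared on the renamed field) -> its effect on Order is confined to the forward direction, not asked

backward: COMPATIBLE []


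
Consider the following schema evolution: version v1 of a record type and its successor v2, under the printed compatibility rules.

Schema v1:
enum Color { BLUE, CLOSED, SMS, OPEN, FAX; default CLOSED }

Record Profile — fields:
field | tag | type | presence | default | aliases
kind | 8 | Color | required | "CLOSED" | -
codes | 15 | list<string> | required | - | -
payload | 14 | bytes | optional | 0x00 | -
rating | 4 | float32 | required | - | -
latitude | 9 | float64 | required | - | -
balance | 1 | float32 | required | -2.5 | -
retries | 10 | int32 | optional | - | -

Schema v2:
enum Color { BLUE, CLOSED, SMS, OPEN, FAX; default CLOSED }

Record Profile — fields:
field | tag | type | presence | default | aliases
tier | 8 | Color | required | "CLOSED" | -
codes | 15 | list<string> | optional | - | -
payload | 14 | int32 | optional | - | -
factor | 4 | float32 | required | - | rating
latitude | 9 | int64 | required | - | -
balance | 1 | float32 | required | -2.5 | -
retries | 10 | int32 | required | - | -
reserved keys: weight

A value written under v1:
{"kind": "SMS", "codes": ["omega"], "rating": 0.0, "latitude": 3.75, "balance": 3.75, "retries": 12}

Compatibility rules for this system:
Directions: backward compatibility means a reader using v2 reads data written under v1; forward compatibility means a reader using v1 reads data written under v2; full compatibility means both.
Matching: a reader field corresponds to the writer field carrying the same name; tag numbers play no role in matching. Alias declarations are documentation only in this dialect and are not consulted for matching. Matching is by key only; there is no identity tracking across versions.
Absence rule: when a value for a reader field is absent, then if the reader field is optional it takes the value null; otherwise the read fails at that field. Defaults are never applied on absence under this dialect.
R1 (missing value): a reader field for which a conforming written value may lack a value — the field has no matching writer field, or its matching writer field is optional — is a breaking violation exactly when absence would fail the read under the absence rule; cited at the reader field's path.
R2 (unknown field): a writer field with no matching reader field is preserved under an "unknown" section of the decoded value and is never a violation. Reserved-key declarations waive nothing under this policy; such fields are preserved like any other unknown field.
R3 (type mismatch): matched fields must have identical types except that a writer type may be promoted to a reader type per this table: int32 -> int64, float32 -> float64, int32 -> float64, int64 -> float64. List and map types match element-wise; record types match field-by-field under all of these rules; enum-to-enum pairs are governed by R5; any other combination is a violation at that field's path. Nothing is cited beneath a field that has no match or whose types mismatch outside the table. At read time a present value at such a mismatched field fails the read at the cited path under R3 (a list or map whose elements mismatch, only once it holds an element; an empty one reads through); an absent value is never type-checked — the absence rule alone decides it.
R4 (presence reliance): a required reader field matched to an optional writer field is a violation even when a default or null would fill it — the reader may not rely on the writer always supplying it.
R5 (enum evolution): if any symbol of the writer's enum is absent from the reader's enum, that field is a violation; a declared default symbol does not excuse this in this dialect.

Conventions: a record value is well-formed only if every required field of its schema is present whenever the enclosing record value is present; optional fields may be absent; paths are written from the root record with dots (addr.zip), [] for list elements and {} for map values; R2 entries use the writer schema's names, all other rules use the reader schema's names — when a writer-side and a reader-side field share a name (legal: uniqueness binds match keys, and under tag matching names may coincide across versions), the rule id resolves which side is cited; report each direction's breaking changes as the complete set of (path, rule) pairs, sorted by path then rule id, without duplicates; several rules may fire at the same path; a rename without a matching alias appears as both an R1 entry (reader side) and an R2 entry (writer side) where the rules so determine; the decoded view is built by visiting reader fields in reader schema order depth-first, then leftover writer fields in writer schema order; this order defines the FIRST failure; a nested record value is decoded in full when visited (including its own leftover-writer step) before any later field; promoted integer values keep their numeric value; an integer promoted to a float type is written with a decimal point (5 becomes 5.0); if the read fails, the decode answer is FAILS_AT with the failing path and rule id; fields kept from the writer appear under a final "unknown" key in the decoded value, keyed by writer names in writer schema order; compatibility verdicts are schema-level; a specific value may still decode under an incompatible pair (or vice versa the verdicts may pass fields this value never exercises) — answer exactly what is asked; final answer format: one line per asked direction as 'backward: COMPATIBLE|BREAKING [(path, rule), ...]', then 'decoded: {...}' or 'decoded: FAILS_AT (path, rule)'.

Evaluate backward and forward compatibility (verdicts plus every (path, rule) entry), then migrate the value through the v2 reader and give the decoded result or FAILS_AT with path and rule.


the writer's type comes first in each Profile pair
checking backward for Profile: reader v2 against writer v1:
  tier: no writer-side match
  codes: paired with writer codes (list<string> -> list<string>; writer required)
  payload: paired with writer payload (bytes -> int32; writer optional)
  factor: no writer-side match
  latitude: paired with writer latitude (float64 -> int64; writer required)
  balance: paired with writer balance (float32 -> float32; writer required)
  retries: paired with writer retries (int32 -> int32; writer optional)
  writer kind: unknown to reader
  writer rating: unknown to reader
  violation R1 at factor
  violation R3 at latitude
  violation R3 at payload
  violation R1 at retries
  violation R4 at retries
  violation R1 at tier
  => 6 violation(s): backward is BREAKING for Profile
checking forward for Profile: reader v1 against writer v2:
  kind: no writer-side match
  codes: paired with writer codes (list<string> -> list<string>; writer optional)
  payload: paired with writer payload (int32 -> bytes; writer optional)
  rating: no writer-side match
  latitude: paired with writer latitude (int64 -> float64; writer required)
  balance: paired with writer balance (float32 -> float32; writer required)
  retries: paired with writer retries (int32 -> int32; writer required)
  writer tier: unknown to reader
  writer factor: unknown to reader
  violation R1 at codes
  violation R4 at codes
  violation R1 at kind
  violation R3 at payload
  violation R1 at rating
  => 5 violation(s): forward is BREAKING for Profile
migrating the Profile value to v2:
  read fails at tier under R1 (no fill)
  => FAILS_AT (tier, R1)

backward: BREAKING [(factor, R1), (latitude, R3), (payload, R3), (retries, R1), (retries, R4), (tier, R1)]; forward: BREAKING [(codes, R1), (codes, R4), (kind, R1), (payload, R3), (rating, R1)]; decoded: FAILS_AT (tier, R1)
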